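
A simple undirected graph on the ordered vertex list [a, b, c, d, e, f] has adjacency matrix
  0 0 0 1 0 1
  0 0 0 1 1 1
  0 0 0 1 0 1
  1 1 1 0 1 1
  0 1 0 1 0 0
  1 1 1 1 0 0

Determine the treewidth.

A width-2 tree decomposition is:
Bags: B1 = {c, d, f}  B2 = {a, d, f}  B3 = {b, d, f}  B4 = {b, d, e}
Tree: B1–B2, B2–B3, B3–B4
Every bag has size at most 3, so the width is 3 − 1 = 2 and tw(G) ≤ 2. On the other hand G contains the 3-clique {b, d, e}. A clique must lie in a single bag of any decomposition, so no decomposition can have width below 2. Therefore the treewidth is 2.

2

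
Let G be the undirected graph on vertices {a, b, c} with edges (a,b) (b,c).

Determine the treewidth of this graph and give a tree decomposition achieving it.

Every bag has size at most 2, so the width is 2 − 1 = 1 and tw(G) ≤ 1. Since G has at least one edge (e.g. b–a), it is not an edgeless graph, so tw(G) ≥ 1. Hence tw(G) = 1 exactly.

Treewidth 1.
One optimal decomposition is:
Bags: B1 = {a, b}  B2 = {b, c}
Tree: B1–B2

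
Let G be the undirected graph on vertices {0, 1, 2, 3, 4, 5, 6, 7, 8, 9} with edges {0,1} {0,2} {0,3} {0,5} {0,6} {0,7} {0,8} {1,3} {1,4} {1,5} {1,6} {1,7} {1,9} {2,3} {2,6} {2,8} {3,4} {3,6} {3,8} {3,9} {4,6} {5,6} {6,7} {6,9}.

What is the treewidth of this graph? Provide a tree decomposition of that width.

The largest bag has 4 vertices, giving width 3; this decomposition certifies tw(G) ≤ 3. For the lower bound, the 4 vertices {0, 2, 3, 8} are pairwise adjacent, and any tree decomposition puts a clique entirely inside one bag — forcing width ≥ 3. Hence tw(G) = 3 exactly.

Treewidth 3.
One optimal decomposition is:
Bags: B1 = {0, 2, 3, 8}  B2 = {0, 2, 3, 6}  B3 = {0, 1, 3, 6}  B4 = {0, 1, 5, 6}  B5 = {1, 3, 4, 6}  B6 = {0, 1, 6, 7}  B7 = {1, 3, 6, 9}
Tree: B1–B2, B2–B3, B3–B4, B3–B5, B3–B6, B3–B7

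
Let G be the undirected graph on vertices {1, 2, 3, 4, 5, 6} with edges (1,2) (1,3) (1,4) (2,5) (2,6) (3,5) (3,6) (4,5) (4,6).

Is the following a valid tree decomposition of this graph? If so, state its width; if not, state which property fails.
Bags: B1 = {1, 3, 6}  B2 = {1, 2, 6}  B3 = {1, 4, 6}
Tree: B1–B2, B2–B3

No — vertex 5 appears in no bag.

A tree decomposition must satisfy three properties: every vertex lies in some bag; for every edge, both endpoints lie together in some bag; and for every vertex, the bags containing it form a connected subtree. Here vertex 5 appears in no bag, so the decomposition is invalid.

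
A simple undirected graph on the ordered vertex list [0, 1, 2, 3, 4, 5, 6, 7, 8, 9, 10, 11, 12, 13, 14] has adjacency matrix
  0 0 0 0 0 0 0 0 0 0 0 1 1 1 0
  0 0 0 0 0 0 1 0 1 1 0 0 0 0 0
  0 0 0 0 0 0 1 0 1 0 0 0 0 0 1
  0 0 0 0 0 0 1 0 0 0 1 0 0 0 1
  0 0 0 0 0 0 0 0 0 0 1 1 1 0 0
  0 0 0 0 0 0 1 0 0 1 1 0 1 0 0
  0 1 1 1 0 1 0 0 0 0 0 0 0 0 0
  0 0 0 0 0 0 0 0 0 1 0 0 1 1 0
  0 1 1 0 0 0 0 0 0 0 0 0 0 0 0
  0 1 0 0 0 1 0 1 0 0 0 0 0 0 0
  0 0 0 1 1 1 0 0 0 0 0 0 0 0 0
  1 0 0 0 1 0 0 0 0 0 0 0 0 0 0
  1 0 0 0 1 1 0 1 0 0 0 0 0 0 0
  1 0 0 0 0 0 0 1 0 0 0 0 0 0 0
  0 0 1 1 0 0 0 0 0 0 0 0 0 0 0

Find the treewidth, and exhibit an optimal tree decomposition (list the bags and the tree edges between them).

The largest bag has 4 vertices, giving width 3; this decomposition certifies tw(G) ≤ 3. For the lower bound: the 4 vertex sets {2,8,14}, {1}, {6}, {3,5,9,10} are disjoint, each induces a connected subgraph, and every pair is joined by at least one edge of G. Contracting each set to a single vertex therefore yields K_{4} as a minor, and since treewidth is minor-monotone, tw(G) ≥ tw(K_{4}) = 3. The upper and lower bounds meet at 3, so that is the treewidth.

Treewidth 3.
Bags: B1 = {1, 2, 8, 14}  B2 = {1, 2, 6, 14}  B3 = {1, 3, 6, 14}  B4 = {1, 3, 6, 9}  B5 = {3, 5, 6, 9}  B6 = {3, 5, 9, 10}  B7 = {5, 7, 9, 10}  B8 = {5, 7, 10, 12}  B9 = {4, 7, 10, 12}  B10 = {4, 7, 12, 13}  B11 = {0, 4, 12, 13}  B12 = {0, 4, 11, 13}
Tree: B1–B2, B2–B3, B3–B4, B4–B5, B5–B6, B6–B7, B7–B8, B8–B9, B9–B10, B10–B11, B11–B12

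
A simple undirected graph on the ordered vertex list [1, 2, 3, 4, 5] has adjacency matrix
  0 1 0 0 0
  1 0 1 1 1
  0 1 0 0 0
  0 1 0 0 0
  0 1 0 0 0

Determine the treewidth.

1

A width-1 tree decomposition is:
Bags: B1 = {1, 2}  B2 = {2, 5}  B3 = {2, 3}  B4 = {2, 4}
Tree: B1–B2, B2–B3, B2–B4
Every bag has size at most 2, so the width is 2 − 1 = 1 and tw(G) ≤ 1. Since G has at least one edge (e.g. 1–2), it is not an edgeless graph, so tw(G) ≥ 1. Therefore the treewidth is 1.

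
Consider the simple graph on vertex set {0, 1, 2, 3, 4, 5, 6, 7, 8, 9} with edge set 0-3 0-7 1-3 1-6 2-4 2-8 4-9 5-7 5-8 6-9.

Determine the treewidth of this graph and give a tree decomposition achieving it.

Treewidth 2.
Bags: B1 = {0, 1, 3}  B2 = {0, 1, 7}  B3 = {1, 5, 7}  B4 = {1, 5, 8}  B5 = {1, 2, 8}  B6 = {1, 2, 4}  B7 = {1, 4, 9}  B8 = {1, 6, 9}
Tree: B1–B2, B2–B3, B3–B4, B4–B5, B5–B6, B6–B7, B7–B8

The largest bag has 3 vertices, giving width 2; this decomposition certifies tw(G) ≤ 2. Since 1–3–0–7–5–8–2–4–9–6–1 is a cycle in G, G is not acyclic. Forests are exactly the graphs of treewidth ≤ 1, so tw(G) ≥ 2. Therefore the treewidth is 2.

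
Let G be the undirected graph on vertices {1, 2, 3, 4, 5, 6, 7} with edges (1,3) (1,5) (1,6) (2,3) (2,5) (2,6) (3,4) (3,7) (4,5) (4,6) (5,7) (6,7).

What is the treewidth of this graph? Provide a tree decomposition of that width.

Each bag holds 4 vertices, so the decomposition has width 3, which upper-bounds the treewidth. For the lower bound: the 4 vertex sets {3,7}, {2,6}, {5}, {4} are disjoint, each induces a connected subgraph, and every pair is joined by at least one edge of G. Contracting each set to a single vertex therefore yields K_{4} as a minor, and since treewidth is minor-monotone, tw(G) ≥ tw(K_{4}) = 3. Hence tw(G) = 3 exactly.

Treewidth 3.
One optimal decomposition is:
Bags: B1 = {3, 5, 6, 7}  B2 = {2, 3, 5, 6}  B3 = {3, 4, 5, 6}  B4 = {1, 3, 5, 6}
Tree: B1–B2, B2–B3, B3–B4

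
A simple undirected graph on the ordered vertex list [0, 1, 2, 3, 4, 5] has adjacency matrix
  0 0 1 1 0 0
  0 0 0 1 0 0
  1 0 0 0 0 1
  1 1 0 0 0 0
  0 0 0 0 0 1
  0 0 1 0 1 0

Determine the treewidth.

1

A width-1 tree decomposition is:
Bags: B1 = {4, 5}  B2 = {2, 5}  B3 = {0, 2}  B4 = {0, 3}  B5 = {1, 3}
Tree: B1–B2, B2–B3, B3–B4, B4–B5
Every bag has size at most 2, so the width is 2 − 1 = 1 and tw(G) ≤ 1. Since G has at least one edge (e.g. 4–5), it is not an edgeless graph, so tw(G) ≥ 1. The upper and lower bounds meet at 1, so that is the treewidth.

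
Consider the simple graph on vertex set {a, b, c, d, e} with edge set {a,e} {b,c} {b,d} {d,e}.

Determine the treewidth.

1

A width-1 tree decomposition is:
Bags: B1 = {a, e}  B2 = {d, e}  B3 = {b, d}  B4 = {b, c}
Tree: B1–B2, B2–B3, B3–B4
The largest bag has 2 vertices, giving width 1; this decomposition certifies tw(G) ≤ 1. Since G has at least one edge (e.g. a–e), it is not an edgeless graph, so tw(G) ≥ 1. Combining the bounds, tw(G) = 1.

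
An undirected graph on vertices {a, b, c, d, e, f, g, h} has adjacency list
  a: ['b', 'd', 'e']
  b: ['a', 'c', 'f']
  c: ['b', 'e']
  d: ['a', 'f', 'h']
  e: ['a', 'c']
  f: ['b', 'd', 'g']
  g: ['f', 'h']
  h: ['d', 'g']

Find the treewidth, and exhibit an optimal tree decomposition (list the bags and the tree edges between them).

Every bag has size at most 3, so the width is 3 − 1 = 2 and tw(G) ≤ 2. The edges g–h–d–f–g form a cycle, so G is not a tree and its treewidth is at least 2. Combining the bounds, tw(G) = 2.

Treewidth 2.
One such decomposition:
Bags: B1 = {f, g, h}  B2 = {d, f, h}  B3 = {b, d, f}  B4 = {a, b, d}  B5 = {a, b, c}  B6 = {a, c, e}
Tree: B1–B2, B2–B3, B3–B4, B4–B5, B5–B6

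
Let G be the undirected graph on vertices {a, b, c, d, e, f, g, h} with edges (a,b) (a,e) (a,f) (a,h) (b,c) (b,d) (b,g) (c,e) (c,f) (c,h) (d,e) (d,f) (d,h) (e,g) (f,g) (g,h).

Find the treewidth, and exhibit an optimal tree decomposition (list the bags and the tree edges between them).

The largest bag has 5 vertices, giving width 4; this decomposition certifies tw(G) ≤ 4. For the lower bound: the 5 vertex sets {b,c}, {d,f}, {a,e}, {h}, {g} are disjoint, each induces a connected subgraph, and every pair is joined by at least one edge of G. Contracting each set to a single vertex therefore yields K_{5} as a minor, and since treewidth is minor-monotone, tw(G) ≥ tw(K_{5}) = 4. Hence tw(G) = 4 exactly.

Treewidth 4.
Bags: B1 = {b, c, e, f, h}  B2 = {b, d, e, f, h}  B3 = {a, b, e, f, h}  B4 = {b, e, f, g, h}
Tree: B1–B2, B2–B3, B3–B4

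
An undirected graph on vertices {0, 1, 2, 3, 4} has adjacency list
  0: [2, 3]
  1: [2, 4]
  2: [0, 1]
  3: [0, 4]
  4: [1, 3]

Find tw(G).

A width-2 tree decomposition is:
Bags: B1 = {1, 2, 4}  B2 = {0, 2, 4}  B3 = {0, 3, 4}
Tree: B1–B2, B2–B3
The largest bag has 3 vertices, giving width 2; this decomposition certifies tw(G) ≤ 2. The edges 4–1–2–0–3–4 form a cycle, so G is not a tree and its treewidth is at least 2. The upper and lower bounds meet at 2, so that is the treewidth.

2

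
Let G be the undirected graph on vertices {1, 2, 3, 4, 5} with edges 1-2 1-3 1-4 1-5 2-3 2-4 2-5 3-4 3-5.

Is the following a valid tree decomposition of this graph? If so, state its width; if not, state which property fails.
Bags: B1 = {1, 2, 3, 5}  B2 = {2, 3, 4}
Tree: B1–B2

No — edge (1,4) lies in no bag.

A tree decomposition must satisfy three properties: every vertex lies in some bag; for every edge, both endpoints lie together in some bag; and for every vertex, the bags containing it form a connected subtree. Here edge (1,4) lies in no bag, so the decomposition is invalid.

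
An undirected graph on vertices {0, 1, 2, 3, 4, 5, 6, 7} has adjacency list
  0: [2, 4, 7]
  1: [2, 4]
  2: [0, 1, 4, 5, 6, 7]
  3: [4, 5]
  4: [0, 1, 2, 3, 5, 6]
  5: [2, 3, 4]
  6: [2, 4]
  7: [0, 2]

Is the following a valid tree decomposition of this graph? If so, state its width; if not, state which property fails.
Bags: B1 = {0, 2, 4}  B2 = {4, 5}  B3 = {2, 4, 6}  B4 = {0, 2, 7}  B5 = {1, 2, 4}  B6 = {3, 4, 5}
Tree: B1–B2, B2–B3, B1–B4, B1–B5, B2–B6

A tree decomposition must satisfy three properties: every vertex lies in some bag; for every edge, both endpoints lie together in some bag; and for every vertex, the bags containing it form a connected subtree. Here edge (2,5) lies in no bag, so the decomposition is invalid.

No — edge (2,5) lies in no bag.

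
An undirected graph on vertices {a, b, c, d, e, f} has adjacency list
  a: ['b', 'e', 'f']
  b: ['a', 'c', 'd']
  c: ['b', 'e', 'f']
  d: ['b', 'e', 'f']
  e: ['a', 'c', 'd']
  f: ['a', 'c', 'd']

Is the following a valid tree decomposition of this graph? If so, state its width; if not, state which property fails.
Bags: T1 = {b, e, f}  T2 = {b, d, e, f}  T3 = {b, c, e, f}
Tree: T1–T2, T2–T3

A tree decomposition must satisfy three properties: every vertex lies in some bag; for every edge, both endpoints lie together in some bag; and for every vertex, the bags containing it form a connected subtree. Here vertex a appears in no bag, so the decomposition is invalid.

No — vertex a appears in no bag.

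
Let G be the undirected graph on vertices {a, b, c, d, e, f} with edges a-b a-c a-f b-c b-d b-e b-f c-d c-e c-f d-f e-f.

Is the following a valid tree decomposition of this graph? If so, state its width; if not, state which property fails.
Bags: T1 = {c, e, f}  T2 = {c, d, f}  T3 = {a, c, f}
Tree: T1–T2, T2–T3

A tree decomposition must satisfy three properties: every vertex lies in some bag; for every edge, both endpoints lie together in some bag; and for every vertex, the bags containing it form a connected subtree. Here vertex b appears in no bag, so the decomposition is invalid.

No — vertex b appears in no bag.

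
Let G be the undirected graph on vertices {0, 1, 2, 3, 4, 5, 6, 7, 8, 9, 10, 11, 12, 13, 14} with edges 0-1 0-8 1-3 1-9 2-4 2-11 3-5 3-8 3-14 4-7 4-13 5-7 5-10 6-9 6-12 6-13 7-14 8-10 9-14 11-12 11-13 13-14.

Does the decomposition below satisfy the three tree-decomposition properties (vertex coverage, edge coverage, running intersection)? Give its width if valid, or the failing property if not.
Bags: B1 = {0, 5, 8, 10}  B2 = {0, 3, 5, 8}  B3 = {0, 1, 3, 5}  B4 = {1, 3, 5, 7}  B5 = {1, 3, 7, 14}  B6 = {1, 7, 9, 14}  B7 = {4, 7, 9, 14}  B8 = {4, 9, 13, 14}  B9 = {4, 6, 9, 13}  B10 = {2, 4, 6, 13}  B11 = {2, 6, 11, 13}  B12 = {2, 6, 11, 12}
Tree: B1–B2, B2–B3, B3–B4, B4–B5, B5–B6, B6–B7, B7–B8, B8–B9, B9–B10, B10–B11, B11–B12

Vertex coverage: the bags together contain {0, 1, 2, 3, 4, 5, 6, 7, 8, 9, 10, 11, 12, 13, 14}, the full vertex set. Edge coverage: each edge of G has both endpoints in at least one bag. Running intersection: for every vertex, the bags containing it form a connected subtree. All three properties hold, so this is a valid tree decomposition of width max|bag| − 1 = 3, and hence tw(G) ≤ 3.

Yes; width 3.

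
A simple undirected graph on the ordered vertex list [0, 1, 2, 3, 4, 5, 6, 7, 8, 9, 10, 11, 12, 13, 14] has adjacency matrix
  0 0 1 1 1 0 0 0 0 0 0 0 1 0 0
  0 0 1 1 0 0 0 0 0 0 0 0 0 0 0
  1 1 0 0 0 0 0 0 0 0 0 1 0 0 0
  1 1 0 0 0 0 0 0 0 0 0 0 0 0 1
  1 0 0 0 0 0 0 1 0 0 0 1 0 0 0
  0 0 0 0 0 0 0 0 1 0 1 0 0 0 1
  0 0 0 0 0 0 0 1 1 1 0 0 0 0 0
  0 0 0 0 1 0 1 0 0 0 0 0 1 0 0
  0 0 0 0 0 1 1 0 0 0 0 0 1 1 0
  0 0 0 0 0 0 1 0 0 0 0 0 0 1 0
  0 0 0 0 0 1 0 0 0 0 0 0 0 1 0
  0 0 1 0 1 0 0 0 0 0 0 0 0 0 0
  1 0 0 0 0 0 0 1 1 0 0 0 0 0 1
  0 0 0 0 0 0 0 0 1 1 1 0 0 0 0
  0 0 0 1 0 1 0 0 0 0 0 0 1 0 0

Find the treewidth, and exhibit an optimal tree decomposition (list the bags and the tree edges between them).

Each bag holds 4 vertices, so the decomposition has width 3, which upper-bounds the treewidth. For the lower bound: the 4 vertex sets {1,2,11}, {3}, {0}, {4,7,12,14} are disjoint, each induces a connected subgraph, and every pair is joined by at least one edge of G. Contracting each set to a single vertex therefore yields K_{4} as a minor, and since treewidth is minor-monotone, tw(G) ≥ tw(K_{4}) = 3. The upper and lower bounds meet at 3, so that is the treewidth.

Treewidth 3.
Bags: B1 = {1, 2, 3, 11}  B2 = {0, 2, 3, 11}  B3 = {0, 3, 4, 11}  B4 = {0, 3, 4, 14}  B5 = {0, 4, 12, 14}  B6 = {4, 7, 12, 14}  B7 = {5, 7, 12, 14}  B8 = {5, 7, 8, 12}  B9 = {5, 6, 7, 8}  B10 = {5, 6, 8, 10}  B11 = {6, 8, 10, 13}  B12 = {6, 9, 10, 13}
Tree: B1–B2, B2–B3, B3–B4, B4–B5, B5–B6, B6–B7, B7–B8, B8–B9, B9–B10, B10–B11, B11–B12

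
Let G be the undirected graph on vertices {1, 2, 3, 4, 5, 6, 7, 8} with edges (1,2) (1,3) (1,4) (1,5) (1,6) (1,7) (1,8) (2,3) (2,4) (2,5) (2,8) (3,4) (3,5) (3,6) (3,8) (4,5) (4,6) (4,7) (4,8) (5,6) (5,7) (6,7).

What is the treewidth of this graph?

4

A width-4 tree decomposition is:
Bags: B1 = {1, 2, 3, 4, 8}  B2 = {1, 2, 3, 4, 5}  B3 = {1, 3, 4, 5, 6}  B4 = {1, 4, 5, 6, 7}
Tree: B1–B2, B2–B3, B3–B4
Every bag has size at most 5, so the width is 5 − 1 = 4 and tw(G) ≤ 4. For the lower bound, the 5 vertices {1, 2, 3, 4, 8} are pairwise adjacent, and any tree decomposition puts a clique entirely inside one bag — forcing width ≥ 4. Hence tw(G) = 4 exactly.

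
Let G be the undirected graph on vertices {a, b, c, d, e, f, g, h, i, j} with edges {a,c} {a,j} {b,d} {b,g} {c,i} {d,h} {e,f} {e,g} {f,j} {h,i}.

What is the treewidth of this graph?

2

A width-2 tree decomposition is:
Bags: B1 = {b, d, g}  B2 = {d, e, g}  B3 = {d, e, f}  B4 = {d, f, j}  B5 = {a, d, j}  B6 = {a, c, d}  B7 = {c, d, i}  B8 = {d, h, i}
Tree: B1–B2, B2–B3, B3–B4, B4–B5, B5–B6, B6–B7, B7–B8
Every bag has size at most 3, so the width is 3 − 1 = 2 and tw(G) ≤ 2. For the lower bound, G contains the cycle d–b–g–e–f–j–a–c–i–h–d, so G is not a forest; only forests have treewidth ≤ 1, hence tw(G) ≥ 2. Hence tw(G) = 2 exactly.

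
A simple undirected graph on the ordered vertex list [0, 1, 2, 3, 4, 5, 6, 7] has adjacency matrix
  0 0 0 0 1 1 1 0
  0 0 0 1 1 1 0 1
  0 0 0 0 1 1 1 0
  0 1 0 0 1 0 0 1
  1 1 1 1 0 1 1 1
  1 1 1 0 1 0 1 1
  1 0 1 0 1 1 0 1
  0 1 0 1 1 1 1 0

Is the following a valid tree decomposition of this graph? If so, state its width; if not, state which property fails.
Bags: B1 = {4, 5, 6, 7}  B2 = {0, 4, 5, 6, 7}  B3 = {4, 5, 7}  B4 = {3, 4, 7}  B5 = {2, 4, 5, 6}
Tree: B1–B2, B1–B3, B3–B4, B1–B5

No — vertex 1 appears in no bag.

A tree decomposition must satisfy three properties: every vertex lies in some bag; for every edge, both endpoints lie together in some bag; and for every vertex, the bags containing it form a connected subtree. Here vertex 1 appears in no bag, so the decomposition is invalid.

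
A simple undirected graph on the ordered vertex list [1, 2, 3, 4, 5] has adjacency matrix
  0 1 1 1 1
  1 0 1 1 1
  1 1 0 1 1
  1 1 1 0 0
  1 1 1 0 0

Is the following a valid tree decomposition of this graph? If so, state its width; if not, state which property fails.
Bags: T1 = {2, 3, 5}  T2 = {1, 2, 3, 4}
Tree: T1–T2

No — edge (1,5) lies in no bag.

A tree decomposition must satisfy three properties: every vertex lies in some bag; for every edge, both endpoints lie together in some bag; and for every vertex, the bags containing it form a connected subtree. Here edge (1,5) lies in no bag, so the decomposition is invalid.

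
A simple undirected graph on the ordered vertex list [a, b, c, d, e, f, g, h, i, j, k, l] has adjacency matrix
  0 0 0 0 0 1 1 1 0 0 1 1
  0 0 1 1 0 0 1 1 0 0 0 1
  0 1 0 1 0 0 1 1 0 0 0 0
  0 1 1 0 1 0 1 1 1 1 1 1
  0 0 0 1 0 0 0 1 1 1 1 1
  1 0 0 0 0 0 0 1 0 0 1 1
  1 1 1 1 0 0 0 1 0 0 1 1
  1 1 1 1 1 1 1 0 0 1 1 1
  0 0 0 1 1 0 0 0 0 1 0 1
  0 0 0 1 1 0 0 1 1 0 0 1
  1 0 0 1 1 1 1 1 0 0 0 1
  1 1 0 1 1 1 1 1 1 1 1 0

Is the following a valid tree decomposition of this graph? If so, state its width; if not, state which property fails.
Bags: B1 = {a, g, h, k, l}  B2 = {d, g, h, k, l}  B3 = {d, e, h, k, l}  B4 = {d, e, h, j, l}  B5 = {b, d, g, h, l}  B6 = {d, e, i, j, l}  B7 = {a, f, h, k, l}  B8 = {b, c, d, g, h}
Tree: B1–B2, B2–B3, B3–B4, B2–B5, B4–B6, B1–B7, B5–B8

Every vertex of G appears in some bag (union = {a, b, c, d, e, f, g, h, i, j, k, l}); every edge is covered by a bag; and for each vertex v the set of bags containing v is connected in the bag tree. The decomposition is therefore valid. The largest bag has 5 vertices, so the width is 4.

Yes; width 4.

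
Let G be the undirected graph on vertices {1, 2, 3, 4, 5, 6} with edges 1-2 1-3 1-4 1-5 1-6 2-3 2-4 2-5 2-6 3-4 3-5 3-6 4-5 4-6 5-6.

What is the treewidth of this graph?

A width-5 tree decomposition is:
Bags: B1 = {1, 2, 3, 4, 5, 6}
Tree: (single bag)
A single bag containing all 6 vertices is trivially a valid decomposition of width 5. Conversely, {1, 2, 3, 4, 5, 6} is a clique of size 6, and the vertices of any clique must share a bag in every tree decomposition; so some bag has ≥ 6 vertices and tw(G) ≥ 5. Combining the bounds, tw(G) = 5.

5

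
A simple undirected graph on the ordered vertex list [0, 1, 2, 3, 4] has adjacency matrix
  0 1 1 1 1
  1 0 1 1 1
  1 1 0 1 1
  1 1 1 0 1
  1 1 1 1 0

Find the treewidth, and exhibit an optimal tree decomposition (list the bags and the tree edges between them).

A single bag containing all 5 vertices is trivially a valid decomposition of width 4. Conversely, {0, 1, 2, 3, 4} is a clique of size 5, and the vertices of any clique must share a bag in every tree decomposition; so some bag has ≥ 5 vertices and tw(G) ≥ 4. Therefore the treewidth is 4.

Treewidth 4.
One optimal decomposition is:
Bags: B1 = {0, 1, 2, 3, 4}
Tree: (single bag)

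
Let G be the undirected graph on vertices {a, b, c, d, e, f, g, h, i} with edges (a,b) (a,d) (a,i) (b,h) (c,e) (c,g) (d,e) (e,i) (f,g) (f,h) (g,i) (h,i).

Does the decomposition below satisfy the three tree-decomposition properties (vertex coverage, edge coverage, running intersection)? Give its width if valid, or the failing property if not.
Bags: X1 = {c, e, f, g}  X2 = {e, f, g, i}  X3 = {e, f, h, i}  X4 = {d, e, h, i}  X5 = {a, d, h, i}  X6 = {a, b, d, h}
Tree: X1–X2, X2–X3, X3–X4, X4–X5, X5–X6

Every vertex of G appears in some bag (union = {a, b, c, d, e, f, g, h, i}); every edge is covered by a bag; and for each vertex v the set of bags containing v is connected in the bag tree. The decomposition is therefore valid. The largest bag has 4 vertices, so the width is 3.

Yes; width 3.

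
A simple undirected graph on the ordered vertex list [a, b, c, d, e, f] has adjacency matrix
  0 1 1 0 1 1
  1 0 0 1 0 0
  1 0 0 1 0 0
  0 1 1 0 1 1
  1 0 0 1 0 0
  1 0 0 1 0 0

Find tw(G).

A width-2 tree decomposition is:
Bags: B1 = {a, b, d}  B2 = {a, d, e}  B3 = {a, d, f}  B4 = {a, c, d}
Tree: B1–B2, B2–B3, B3–B4
Every bag has size at most 3, so the width is 3 − 1 = 2 and tw(G) ≤ 2. For the lower bound, G contains the cycle d–b–a–e–d, so G is not a forest; only forests have treewidth ≤ 1, hence tw(G) ≥ 2. Hence tw(G) = 2 exactly.

2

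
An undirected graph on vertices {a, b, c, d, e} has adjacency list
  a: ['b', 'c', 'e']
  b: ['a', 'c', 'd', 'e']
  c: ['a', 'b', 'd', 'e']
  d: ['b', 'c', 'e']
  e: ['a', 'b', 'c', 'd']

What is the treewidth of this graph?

3

A width-3 tree decomposition is:
Bags: B1 = {b, c, d, e}  B2 = {a, b, c, e}
Tree: B1–B2
The largest bag has 4 vertices, giving width 3; this decomposition certifies tw(G) ≤ 3. On the other hand G contains the 4-clique {b, c, d, e}. A clique must lie in a single bag of any decomposition, so no decomposition can have width below 3. Hence tw(G) = 3 exactly.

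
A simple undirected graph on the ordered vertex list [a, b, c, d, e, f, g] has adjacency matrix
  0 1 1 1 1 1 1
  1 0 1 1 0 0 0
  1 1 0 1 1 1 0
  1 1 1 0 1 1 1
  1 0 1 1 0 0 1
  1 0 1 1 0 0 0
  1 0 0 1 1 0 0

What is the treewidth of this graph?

A width-3 tree decomposition is:
Bags: B1 = {a, c, d, e}  B2 = {a, b, c, d}  B3 = {a, c, d, f}  B4 = {a, d, e, g}
Tree: B1–B2, B2–B3, B1–B4
Each bag holds 4 vertices, so the decomposition has width 3, which upper-bounds the treewidth. Conversely, {a, d, e, g} is a clique of size 4, and the vertices of any clique must share a bag in every tree decomposition; so some bag has ≥ 4 vertices and tw(G) ≥ 3. Combining the bounds, tw(G) = 3.

3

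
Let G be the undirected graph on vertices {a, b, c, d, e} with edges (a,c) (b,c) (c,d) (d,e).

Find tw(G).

1

A width-1 tree decomposition is:
Bags: B1 = {c, d}  B2 = {b, c}  B3 = {d, e}  B4 = {a, c}
Tree: B1–B2, B1–B3, B2–B4
Each bag holds 2 vertices, so the decomposition has width 1, which upper-bounds the treewidth. Any graph with an edge has treewidth ≥ 1, and G has the edge c–d. Therefore the treewidth is 1.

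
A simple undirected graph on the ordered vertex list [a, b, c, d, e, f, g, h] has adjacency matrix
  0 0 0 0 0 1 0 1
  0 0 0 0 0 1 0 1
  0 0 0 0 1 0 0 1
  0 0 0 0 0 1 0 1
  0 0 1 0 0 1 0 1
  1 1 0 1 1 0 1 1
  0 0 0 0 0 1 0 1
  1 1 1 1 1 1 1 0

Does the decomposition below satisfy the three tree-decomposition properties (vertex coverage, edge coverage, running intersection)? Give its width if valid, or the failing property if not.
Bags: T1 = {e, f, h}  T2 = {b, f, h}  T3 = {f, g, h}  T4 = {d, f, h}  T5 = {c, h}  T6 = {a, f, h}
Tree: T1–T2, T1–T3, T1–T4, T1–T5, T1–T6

No — edge (e,c) lies in no bag.

A tree decomposition must satisfy three properties: every vertex lies in some bag; for every edge, both endpoints lie together in some bag; and for every vertex, the bags containing it form a connected subtree. Here edge (e,c) lies in no bag, so the decomposition is invalid.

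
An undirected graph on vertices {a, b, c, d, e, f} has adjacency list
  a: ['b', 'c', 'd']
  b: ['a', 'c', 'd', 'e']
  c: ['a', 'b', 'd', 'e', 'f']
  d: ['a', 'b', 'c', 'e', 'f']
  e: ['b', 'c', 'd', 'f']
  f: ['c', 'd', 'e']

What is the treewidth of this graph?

A width-3 tree decomposition is:
Bags: B1 = {b, c, d, e}  B2 = {c, d, e, f}  B3 = {a, b, c, d}
Tree: B1–B2, B1–B3
Every bag has size at most 4, so the width is 4 − 1 = 3 and tw(G) ≤ 3. For the lower bound, the 4 vertices {c, d, e, f} are pairwise adjacent, and any tree decomposition puts a clique entirely inside one bag — forcing width ≥ 3. The upper and lower bounds meet at 3, so that is the treewidth.

3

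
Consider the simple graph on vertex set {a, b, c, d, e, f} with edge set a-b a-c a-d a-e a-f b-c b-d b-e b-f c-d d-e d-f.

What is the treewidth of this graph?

A width-3 tree decomposition is:
Bags: B1 = {a, b, d, e}  B2 = {a, b, c, d}  B3 = {a, b, d, f}
Tree: B1–B2, B2–B3
Every bag has size at most 4, so the width is 4 − 1 = 3 and tw(G) ≤ 3. On the other hand G contains the 4-clique {a, b, d, e}. A clique must lie in a single bag of any decomposition, so no decomposition can have width below 3. The upper and lower bounds meet at 3, so that is the treewidth.

3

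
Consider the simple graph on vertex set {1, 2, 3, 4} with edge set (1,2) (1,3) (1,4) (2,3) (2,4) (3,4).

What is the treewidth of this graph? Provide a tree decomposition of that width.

A single bag containing all 4 vertices is trivially a valid decomposition of width 3. Conversely, {1, 2, 3, 4} is a clique of size 4, and the vertices of any clique must share a bag in every tree decomposition; so some bag has ≥ 4 vertices and tw(G) ≥ 3. Therefore the treewidth is 3.

Treewidth 3.
One optimal decomposition is:
Bags: B1 = {1, 2, 3, 4}
Tree: (single bag)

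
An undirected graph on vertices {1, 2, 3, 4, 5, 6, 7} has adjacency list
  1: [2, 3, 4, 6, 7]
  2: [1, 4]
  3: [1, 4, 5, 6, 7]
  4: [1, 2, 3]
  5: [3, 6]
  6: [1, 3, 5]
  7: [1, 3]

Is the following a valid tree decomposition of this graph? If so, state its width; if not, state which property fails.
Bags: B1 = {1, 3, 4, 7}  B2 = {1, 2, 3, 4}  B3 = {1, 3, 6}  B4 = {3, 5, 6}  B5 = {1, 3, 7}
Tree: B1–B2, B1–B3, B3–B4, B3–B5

A tree decomposition must satisfy three properties: every vertex lies in some bag; for every edge, both endpoints lie together in some bag; and for every vertex, the bags containing it form a connected subtree. Here bags containing vertex 7 are not connected in the tree, so the decomposition is invalid.

No — bags containing vertex 7 are not connected in the tree.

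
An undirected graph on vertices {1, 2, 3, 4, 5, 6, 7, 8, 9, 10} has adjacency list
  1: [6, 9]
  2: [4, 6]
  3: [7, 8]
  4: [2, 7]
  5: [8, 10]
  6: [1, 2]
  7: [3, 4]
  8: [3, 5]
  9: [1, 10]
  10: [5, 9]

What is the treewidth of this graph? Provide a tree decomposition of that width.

Treewidth 2.
Bags: B1 = {3, 5, 8}  B2 = {3, 5, 10}  B3 = {3, 9, 10}  B4 = {1, 3, 9}  B5 = {1, 3, 6}  B6 = {2, 3, 6}  B7 = {2, 3, 4}  B8 = {3, 4, 7}
Tree: B1–B2, B2–B3, B3–B4, B4–B5, B5–B6, B6–B7, B7–B8

Each bag holds 3 vertices, so the decomposition has width 2, which upper-bounds the treewidth. Since 3–8–5–10–9–1–6–2–4–7–3 is a cycle in G, G is not acyclic. Forests are exactly the graphs of treewidth ≤ 1, so tw(G) ≥ 2. The upper and lower bounds meet at 2, so that is the treewidth.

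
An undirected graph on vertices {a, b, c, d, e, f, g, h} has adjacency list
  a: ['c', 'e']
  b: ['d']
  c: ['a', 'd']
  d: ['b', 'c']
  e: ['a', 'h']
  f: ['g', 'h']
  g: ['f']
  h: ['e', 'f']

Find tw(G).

1

A width-1 tree decomposition is:
Bags: B1 = {f, g}  B2 = {f, h}  B3 = {e, h}  B4 = {a, e}  B5 = {a, c}  B6 = {c, d}  B7 = {b, d}
Tree: B1–B2, B2–B3, B3–B4, B4–B5, B5–B6, B6–B7
The largest bag has 2 vertices, giving width 1; this decomposition certifies tw(G) ≤ 1. G has an edge, so its treewidth is at least 1. Hence tw(G) = 1 exactly.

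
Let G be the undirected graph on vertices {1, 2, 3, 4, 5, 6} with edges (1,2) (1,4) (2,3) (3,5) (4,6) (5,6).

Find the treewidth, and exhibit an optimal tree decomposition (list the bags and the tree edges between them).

Treewidth 2.
Bags: B1 = {3, 5, 6}  B2 = {3, 4, 6}  B3 = {1, 3, 4}  B4 = {1, 2, 3}
Tree: B1–B2, B2–B3, B3–B4

The largest bag has 3 vertices, giving width 2; this decomposition certifies tw(G) ≤ 2. For the lower bound, G contains the cycle 3–5–6–4–1–2–3, so G is not a forest; only forests have treewidth ≤ 1, hence tw(G) ≥ 2. Hence tw(G) = 2 exactly.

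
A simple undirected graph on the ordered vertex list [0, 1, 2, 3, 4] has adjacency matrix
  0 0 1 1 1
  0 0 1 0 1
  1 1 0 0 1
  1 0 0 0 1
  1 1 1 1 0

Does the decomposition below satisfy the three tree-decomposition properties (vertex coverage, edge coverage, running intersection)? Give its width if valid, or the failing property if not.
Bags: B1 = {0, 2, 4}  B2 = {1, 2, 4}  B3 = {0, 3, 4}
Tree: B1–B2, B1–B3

Every vertex of G appears in some bag (union = {0, 1, 2, 3, 4}); every edge is covered by a bag; and for each vertex v the set of bags containing v is connected in the bag tree. The decomposition is therefore valid. The largest bag has 3 vertices, so the width is 2.

Yes; width 2.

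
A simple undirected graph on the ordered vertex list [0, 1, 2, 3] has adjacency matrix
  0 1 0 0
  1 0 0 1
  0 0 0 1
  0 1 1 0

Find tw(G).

A width-1 tree decomposition is:
Bags: B1 = {0, 1}  B2 = {1, 3}  B3 = {2, 3}
Tree: B1–B2, B2–B3
Every bag has size at most 2, so the width is 2 − 1 = 1 and tw(G) ≤ 1. Any graph with an edge has treewidth ≥ 1, and G has the edge 0–1. Combining the bounds, tw(G) = 1.

1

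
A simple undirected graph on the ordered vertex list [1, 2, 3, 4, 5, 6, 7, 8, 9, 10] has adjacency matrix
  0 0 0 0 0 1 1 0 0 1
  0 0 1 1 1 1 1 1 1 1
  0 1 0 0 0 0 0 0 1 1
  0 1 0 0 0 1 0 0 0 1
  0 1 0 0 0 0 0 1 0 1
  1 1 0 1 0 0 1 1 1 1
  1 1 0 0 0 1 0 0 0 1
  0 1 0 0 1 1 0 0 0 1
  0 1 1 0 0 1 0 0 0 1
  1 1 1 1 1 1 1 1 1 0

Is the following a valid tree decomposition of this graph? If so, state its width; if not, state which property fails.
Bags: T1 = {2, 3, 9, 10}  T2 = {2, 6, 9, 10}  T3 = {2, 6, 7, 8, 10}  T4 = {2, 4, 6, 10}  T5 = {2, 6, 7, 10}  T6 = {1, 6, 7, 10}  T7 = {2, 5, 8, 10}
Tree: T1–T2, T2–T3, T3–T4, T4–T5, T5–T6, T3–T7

No — bags containing vertex 7 are not connected in the tree.

A tree decomposition must satisfy three properties: every vertex lies in some bag; for every edge, both endpoints lie together in some bag; and for every vertex, the bags containing it form a connected subtree. Here bags containing vertex 7 are not connected in the tree, so the decomposition is invalid.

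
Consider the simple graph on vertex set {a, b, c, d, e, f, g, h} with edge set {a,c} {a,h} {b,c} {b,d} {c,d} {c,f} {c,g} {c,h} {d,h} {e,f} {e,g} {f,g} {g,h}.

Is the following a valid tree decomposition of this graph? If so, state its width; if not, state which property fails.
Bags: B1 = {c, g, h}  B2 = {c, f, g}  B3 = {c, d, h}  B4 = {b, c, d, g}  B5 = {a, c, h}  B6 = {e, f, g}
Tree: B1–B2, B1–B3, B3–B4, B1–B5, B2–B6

A tree decomposition must satisfy three properties: every vertex lies in some bag; for every edge, both endpoints lie together in some bag; and for every vertex, the bags containing it form a connected subtree. Here bags containing vertex g are not connected in the tree, so the decomposition is invalid.

No — bags containing vertex g are not connected in the tree.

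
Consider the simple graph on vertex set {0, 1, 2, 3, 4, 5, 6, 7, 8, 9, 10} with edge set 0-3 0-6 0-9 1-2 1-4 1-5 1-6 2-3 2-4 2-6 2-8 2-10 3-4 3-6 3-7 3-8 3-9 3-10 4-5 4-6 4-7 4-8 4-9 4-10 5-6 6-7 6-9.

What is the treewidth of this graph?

A width-3 tree decomposition is:
Bags: B1 = {2, 3, 4, 6}  B2 = {1, 2, 4, 6}  B3 = {1, 4, 5, 6}  B4 = {2, 3, 4, 10}  B5 = {3, 4, 6, 9}  B6 = {2, 3, 4, 8}  B7 = {3, 4, 6, 7}  B8 = {0, 3, 6, 9}
Tree: B1–B2, B2–B3, B1–B4, B1–B5, B4–B6, B5–B7, B5–B8
Each bag holds 4 vertices, so the decomposition has width 3, which upper-bounds the treewidth. For the lower bound, the 4 vertices {0, 3, 6, 9} are pairwise adjacent, and any tree decomposition puts a clique entirely inside one bag — forcing width ≥ 3. Combining the bounds, tw(G) = 3.

3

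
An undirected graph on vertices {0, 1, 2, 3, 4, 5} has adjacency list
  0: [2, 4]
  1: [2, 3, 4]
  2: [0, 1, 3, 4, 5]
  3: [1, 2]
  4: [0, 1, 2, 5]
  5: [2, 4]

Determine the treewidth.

A width-2 tree decomposition is:
Bags: B1 = {0, 2, 4}  B2 = {2, 4, 5}  B3 = {1, 2, 4}  B4 = {1, 2, 3}
Tree: B1–B2, B1–B3, B3–B4
The largest bag has 3 vertices, giving width 2; this decomposition certifies tw(G) ≤ 2. On the other hand G contains the 3-clique {1, 2, 3}. A clique must lie in a single bag of any decomposition, so no decomposition can have width below 2. Therefore the treewidth is 2.

2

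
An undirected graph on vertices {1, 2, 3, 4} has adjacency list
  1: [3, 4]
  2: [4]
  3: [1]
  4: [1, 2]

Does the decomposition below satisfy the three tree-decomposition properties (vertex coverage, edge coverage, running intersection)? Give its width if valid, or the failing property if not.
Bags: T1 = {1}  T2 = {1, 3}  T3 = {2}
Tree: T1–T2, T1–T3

No — vertex 4 appears in no bag.

A tree decomposition must satisfy three properties: every vertex lies in some bag; for every edge, both endpoints lie together in some bag; and for every vertex, the bags containing it form a connected subtree. Here vertex 4 appears in no bag, so the decomposition is invalid.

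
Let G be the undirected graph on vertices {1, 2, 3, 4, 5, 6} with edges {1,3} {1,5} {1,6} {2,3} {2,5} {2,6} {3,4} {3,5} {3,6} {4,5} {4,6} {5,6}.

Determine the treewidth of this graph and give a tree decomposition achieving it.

Each bag holds 4 vertices, so the decomposition has width 3, which upper-bounds the treewidth. Conversely, {1, 3, 5, 6} is a clique of size 4, and the vertices of any clique must share a bag in every tree decomposition; so some bag has ≥ 4 vertices and tw(G) ≥ 3. Therefore the treewidth is 3.

Treewidth 3.
One optimal decomposition is:
Bags: B1 = {3, 4, 5, 6}  B2 = {1, 3, 5, 6}  B3 = {2, 3, 5, 6}
Tree: B1–B2, B2–B3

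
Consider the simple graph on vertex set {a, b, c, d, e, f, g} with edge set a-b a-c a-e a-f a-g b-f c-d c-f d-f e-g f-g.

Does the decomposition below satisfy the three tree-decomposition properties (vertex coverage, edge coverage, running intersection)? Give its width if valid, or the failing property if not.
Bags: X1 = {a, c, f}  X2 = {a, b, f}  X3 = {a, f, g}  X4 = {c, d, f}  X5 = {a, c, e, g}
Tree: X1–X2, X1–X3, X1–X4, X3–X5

No — bags containing vertex c are not connected in the tree.

A tree decomposition must satisfy three properties: every vertex lies in some bag; for every edge, both endpoints lie together in some bag; and for every vertex, the bags containing it form a connected subtree. Here bags containing vertex c are not connected in the tree, so the decomposition is invalid.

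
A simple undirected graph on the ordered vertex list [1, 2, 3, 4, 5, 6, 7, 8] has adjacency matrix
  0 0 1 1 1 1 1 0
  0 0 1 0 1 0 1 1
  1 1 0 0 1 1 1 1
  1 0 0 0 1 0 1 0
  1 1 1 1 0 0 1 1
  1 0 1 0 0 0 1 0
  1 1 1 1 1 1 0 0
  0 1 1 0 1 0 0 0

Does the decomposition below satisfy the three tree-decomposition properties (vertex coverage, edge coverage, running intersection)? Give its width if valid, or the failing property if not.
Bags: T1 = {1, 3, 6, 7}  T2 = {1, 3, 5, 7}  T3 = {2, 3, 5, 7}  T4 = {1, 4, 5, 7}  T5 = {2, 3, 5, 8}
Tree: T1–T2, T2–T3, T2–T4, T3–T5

Checking the three conditions: (i) the bags cover all of {1, 2, 3, 4, 5, 6, 7, 8}; (ii) for each edge, some bag contains both endpoints; (iii) the bags containing any fixed vertex form a subtree. All hold, so the decomposition is valid with width 4 − 1 = 3.

Yes; width 3.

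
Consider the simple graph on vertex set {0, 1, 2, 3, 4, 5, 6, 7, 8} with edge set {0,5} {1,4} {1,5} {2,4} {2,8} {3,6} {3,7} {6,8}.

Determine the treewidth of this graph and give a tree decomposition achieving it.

Each bag holds 2 vertices, so the decomposition has width 1, which upper-bounds the treewidth. Any graph with an edge has treewidth ≥ 1, and G has the edge 0–5. Hence tw(G) = 1 exactly.

Treewidth 1.
One optimal decomposition is:
Bags: B1 = {0, 5}  B2 = {1, 5}  B3 = {1, 4}  B4 = {2, 4}  B5 = {2, 8}  B6 = {6, 8}  B7 = {3, 6}  B8 = {3, 7}
Tree: B1–B2, B2–B3, B3–B4, B4–B5, B5–B6, B6–B7, B7–B8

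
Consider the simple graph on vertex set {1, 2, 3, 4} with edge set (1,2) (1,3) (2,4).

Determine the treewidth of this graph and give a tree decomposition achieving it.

Each bag holds 2 vertices, so the decomposition has width 1, which upper-bounds the treewidth. G has an edge, so its treewidth is at least 1. Combining the bounds, tw(G) = 1.

Treewidth 1.
Bags: B1 = {1, 2}  B2 = {1, 3}  B3 = {2, 4}
Tree: B1–B2, B1–B3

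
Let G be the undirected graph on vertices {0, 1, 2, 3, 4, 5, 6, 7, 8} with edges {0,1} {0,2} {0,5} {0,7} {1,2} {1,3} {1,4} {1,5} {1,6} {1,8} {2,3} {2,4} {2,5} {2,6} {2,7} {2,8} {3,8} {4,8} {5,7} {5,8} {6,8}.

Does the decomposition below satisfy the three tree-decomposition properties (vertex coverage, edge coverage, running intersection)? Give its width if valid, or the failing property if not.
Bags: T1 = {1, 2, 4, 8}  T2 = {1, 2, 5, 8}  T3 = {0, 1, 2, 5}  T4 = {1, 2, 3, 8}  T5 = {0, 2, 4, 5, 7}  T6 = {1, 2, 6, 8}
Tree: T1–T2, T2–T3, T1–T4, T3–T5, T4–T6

No — bags containing vertex 4 are not connected in the tree.

A tree decomposition must satisfy three properties: every vertex lies in some bag; for every edge, both endpoints lie together in some bag; and for every vertex, the bags containing it form a connected subtree. Here bags containing vertex 4 are not connected in the tree, so the decomposition is invalid.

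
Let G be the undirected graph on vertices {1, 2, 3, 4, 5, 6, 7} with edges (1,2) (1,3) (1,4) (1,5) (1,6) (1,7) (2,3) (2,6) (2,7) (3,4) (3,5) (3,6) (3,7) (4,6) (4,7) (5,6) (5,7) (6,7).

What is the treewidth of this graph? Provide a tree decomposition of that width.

Treewidth 4.
One such decomposition:
Bags: B1 = {1, 3, 5, 6, 7}  B2 = {1, 2, 3, 6, 7}  B3 = {1, 3, 4, 6, 7}
Tree: B1–B2, B1–B3

Every bag has size at most 5, so the width is 5 − 1 = 4 and tw(G) ≤ 4. Conversely, {1, 2, 3, 6, 7} is a clique of size 5, and the vertices of any clique must share a bag in every tree decomposition; so some bag has ≥ 5 vertices and tw(G) ≥ 4. Hence tw(G) = 4 exactly.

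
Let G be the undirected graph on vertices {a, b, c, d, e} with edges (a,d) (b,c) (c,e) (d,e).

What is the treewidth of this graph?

A width-1 tree decomposition is:
Bags: B1 = {a, d}  B2 = {d, e}  B3 = {c, e}  B4 = {b, c}
Tree: B1–B2, B2–B3, B3–B4
The largest bag has 2 vertices, giving width 1; this decomposition certifies tw(G) ≤ 1. G has an edge, so its treewidth is at least 1. The upper and lower bounds meet at 1, so that is the treewidth.

1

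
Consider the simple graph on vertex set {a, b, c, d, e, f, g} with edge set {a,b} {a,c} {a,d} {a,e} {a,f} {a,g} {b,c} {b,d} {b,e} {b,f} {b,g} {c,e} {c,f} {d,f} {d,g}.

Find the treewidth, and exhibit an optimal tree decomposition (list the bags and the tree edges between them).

The largest bag has 4 vertices, giving width 3; this decomposition certifies tw(G) ≤ 3. For the lower bound, the 4 vertices {a, b, d, g} are pairwise adjacent, and any tree decomposition puts a clique entirely inside one bag — forcing width ≥ 3. The upper and lower bounds meet at 3, so that is the treewidth.

Treewidth 3.
One optimal decomposition is:
Bags: B1 = {a, b, c, e}  B2 = {a, b, c, f}  B3 = {a, b, d, f}  B4 = {a, b, d, g}
Tree: B1–B2, B2–B3, B3–B4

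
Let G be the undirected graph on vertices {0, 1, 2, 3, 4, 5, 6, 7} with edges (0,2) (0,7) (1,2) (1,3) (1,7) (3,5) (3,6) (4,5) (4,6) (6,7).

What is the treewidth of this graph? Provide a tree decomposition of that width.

Treewidth 2.
One such decomposition:
Bags: B1 = {4, 5, 6}  B2 = {3, 5, 6}  B3 = {3, 6, 7}  B4 = {1, 3, 7}  B5 = {0, 1, 7}  B6 = {0, 1, 2}
Tree: B1–B2, B2–B3, B3–B4, B4–B5, B5–B6

The largest bag has 3 vertices, giving width 2; this decomposition certifies tw(G) ≤ 2. Since 4–5–3–6–4 is a cycle in G, G is not acyclic. Forests are exactly the graphs of treewidth ≤ 1, so tw(G) ≥ 2. The upper and lower bounds meet at 2, so that is the treewidth.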